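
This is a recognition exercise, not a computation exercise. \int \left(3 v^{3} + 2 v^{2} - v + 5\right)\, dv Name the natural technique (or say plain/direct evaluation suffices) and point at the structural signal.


Technique: no special technique — every term is a constant multiple of a power of v; term-wise power-rule integration needs no preliminary transformation.


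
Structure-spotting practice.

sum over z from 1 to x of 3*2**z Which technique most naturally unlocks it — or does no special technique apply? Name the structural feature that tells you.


Verdict: the geometric series formula — check a ratio of consecutive terms: it is 2, independent of the index, so the geometric formula closes the sum.


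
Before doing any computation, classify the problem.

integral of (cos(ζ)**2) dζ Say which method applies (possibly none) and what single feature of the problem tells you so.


Diagnosis: a trigonometric identity — cos(ζ)**2 carries an even exponent — trade it for double-angle cosines before integrating.


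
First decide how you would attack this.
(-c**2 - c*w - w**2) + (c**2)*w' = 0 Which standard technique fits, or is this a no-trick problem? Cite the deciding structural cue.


Diagnosis: the homogeneous substitution — the slope's numerator and denominator have matching total degree, so it depends only on w/c and the ratio substitution collapses it.


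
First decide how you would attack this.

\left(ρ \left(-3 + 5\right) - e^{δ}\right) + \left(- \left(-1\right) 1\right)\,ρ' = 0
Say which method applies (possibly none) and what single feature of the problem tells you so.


Method: a linear integrating factor — ρ appears only to the first power with coefficient (-3 + 5) — the classic integrating-factor setup.


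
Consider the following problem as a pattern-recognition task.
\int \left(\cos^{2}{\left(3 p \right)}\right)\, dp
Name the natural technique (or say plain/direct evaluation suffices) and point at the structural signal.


Best approach: a trigonometric identity — \cos^{2}{\left(3 p \right)} carries an even exponent — trade it for double-angle cosines before integrating.


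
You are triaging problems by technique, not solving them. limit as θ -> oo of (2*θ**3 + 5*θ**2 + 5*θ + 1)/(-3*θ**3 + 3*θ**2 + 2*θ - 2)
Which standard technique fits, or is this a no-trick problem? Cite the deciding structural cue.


Technique: dominant-term comparison — divide through by the highest power of θ; every lower-order term dies and the dominant terms decide the limit. Differentiating the expression as a single quotient would eventually settle it as well; matching dominant growth settles it immediately.


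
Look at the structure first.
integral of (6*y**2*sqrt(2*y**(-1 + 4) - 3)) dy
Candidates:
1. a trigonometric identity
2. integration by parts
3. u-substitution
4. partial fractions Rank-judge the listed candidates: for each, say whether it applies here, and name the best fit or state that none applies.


Technique: u-substitution — differentiating the inner expression (2*y**(-1 + 4) - 3) produces the factor 6*y**2 up to a constant multiple, so substituting u = (2*y**(-1 + 4) - 3) reduces everything to a one-variable integral in u.
- a trigonometric identity: no sine or cosine appears, so there is nothing for a trigonometric identity to act on.
- integration by parts — the non-polynomial partner is not one of the parts kernels — exp, sine, or cosine with a degree-1 argument, or a logarithm.
- u-substitution: yes, a natural case for it.
- partial fractions — the expression is not a ratio of polynomials that decomposes further.


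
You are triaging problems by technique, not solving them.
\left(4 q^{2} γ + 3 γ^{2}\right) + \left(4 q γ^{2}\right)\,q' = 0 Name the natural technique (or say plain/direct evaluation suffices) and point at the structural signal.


Technique: the exact-equation method — checking ∂/∂q of 4 q^{2} γ + 3 γ^{2} against ∂/∂γ of 4 q γ^{2}: they match — the equation is exact as it stands.


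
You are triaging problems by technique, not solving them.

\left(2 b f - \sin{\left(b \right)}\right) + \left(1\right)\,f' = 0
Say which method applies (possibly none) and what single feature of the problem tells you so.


Best approach: a linear integrating factor — the equation is linear in f with coefficient 2 b; multiplying by the integrating factor exp(∫2 b) makes the left side a perfect derivative.


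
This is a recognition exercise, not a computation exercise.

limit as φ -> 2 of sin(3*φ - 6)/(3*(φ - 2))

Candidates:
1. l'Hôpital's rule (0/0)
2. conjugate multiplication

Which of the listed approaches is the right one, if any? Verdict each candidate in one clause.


Diagnosis: l'Hôpital's rule (0/0) — both numerator and denominator vanish at 2: the genuine 0/0 indeterminate that l'Hôpital exists for. Expanding numerator and denominator to first order gives the same value — the rule automates exactly that.
- l'Hôpital's rule (0/0) — yes — fits the structure here.
- conjugate multiplication — multiplying by a conjugate would not remove any indeterminacy here.


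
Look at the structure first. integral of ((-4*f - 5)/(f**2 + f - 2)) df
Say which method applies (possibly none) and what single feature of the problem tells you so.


Diagnosis: partial fractions — break f**2 + f - 2 into its roots and the integral splits into logarithm-sized bites.


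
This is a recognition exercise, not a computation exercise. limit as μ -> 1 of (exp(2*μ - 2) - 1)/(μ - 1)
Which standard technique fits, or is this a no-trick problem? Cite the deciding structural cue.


Technique: l'Hôpital's rule (0/0) — substituting 1 gives 0 over 0; differentiate top and bottom once and re-evaluate. The standard small-argument limits would also carry it; the rule is the systematic route.


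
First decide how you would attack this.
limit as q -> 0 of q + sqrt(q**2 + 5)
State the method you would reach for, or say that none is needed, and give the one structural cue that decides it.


Diagnosis: no special technique — no vanishing denominator and no indeterminate clash at the point — evaluation is immediate.


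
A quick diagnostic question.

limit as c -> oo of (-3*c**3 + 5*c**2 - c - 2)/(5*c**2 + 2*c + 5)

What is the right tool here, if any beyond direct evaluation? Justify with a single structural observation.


Technique: dominant-term comparison — as c grows, only the highest-degree terms matter — compare leading terms and read the limit off. Differentiating the expression as a single quotient would eventually settle it as well; matching dominant growth settles it immediately.


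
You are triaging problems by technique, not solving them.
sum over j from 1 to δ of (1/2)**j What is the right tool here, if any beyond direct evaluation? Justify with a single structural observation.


Diagnosis: the geometric series formula — each term is 1/2 times the previous one, so the geometric-series formula applies directly.


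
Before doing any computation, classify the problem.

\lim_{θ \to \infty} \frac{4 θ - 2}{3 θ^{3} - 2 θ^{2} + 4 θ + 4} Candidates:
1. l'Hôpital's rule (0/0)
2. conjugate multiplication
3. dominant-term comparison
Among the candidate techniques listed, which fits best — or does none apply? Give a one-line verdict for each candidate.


Diagnosis: dominant-term comparison — as θ grows, only the highest-degree terms matter — compare leading terms and read the limit off.
- l'Hôpital's rule (0/0): no 0/0 form appears: written as one quotient, top and bottom both grow without bound, and the ratio is decided by their leading terms.
- conjugate multiplication — multiplying by a conjugate would not remove any indeterminacy here.
- dominant-term comparison — a fit — the right tool for this form.


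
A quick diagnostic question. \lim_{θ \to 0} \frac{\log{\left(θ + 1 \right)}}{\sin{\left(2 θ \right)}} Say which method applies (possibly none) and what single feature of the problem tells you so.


Best approach: l'Hôpital's rule (0/0) — both numerator and denominator vanish at 0: the genuine 0/0 indeterminate that l'Hôpital exists for. One could equally expand both pieces locally and compare leading terms; the rule does that in one stroke.


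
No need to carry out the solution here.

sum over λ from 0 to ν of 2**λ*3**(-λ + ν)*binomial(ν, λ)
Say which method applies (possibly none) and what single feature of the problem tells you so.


Method: the binomial theorem — binomial coefficients against complementary powers of 2 and 3: recognize the binomial expansion and resum.


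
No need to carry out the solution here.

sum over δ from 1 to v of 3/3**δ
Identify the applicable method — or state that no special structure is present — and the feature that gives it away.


Verdict: the geometric series formula — consecutive terms stand in a fixed index-free ratio — the geometric sum formula closes it.


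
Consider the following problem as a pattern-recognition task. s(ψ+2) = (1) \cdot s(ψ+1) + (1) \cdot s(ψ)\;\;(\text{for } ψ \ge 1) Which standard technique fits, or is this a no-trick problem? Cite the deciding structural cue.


Diagnosis: the characteristic-root method — fixed numeric weights on consecutive terms and no forcing term added: the root method in its home territory.


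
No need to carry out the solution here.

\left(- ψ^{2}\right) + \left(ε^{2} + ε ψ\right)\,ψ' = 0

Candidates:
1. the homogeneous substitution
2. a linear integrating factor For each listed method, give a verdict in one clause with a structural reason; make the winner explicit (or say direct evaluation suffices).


Method: the homogeneous substitution — the slope's numerator and denominator have matching total degree, so it depends only on ψ/ε and the ratio substitution collapses it. Rewriting — with the variables' roles exchanged where the shape demands it — would expose a Bernoulli structure too; the homogeneous substitution simply reads the degrees directly.
- the homogeneous substitution — applies; the problem has the shape this method handles.
- a linear integrating factor — a nonlinear term in the unknown puts this outside the integrating-factor template.


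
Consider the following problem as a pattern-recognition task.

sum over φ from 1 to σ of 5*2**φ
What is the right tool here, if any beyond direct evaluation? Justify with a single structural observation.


Method: the geometric series formula — each term is 2 times the previous one, so the geometric-series formula applies directly.


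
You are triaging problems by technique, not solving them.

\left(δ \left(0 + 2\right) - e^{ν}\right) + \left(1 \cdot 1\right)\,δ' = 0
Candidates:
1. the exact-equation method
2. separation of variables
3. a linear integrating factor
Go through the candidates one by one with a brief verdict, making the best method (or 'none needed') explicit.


Method: a linear integrating factor — δ enters only linearly with coefficient 2; multiply by exp of the integral of 2 and the left side becomes one derivative.
- the exact-equation method: the cross partial derivatives disagree, so no single potential exists.
- separation of variables — the two dependences do not factor apart.
- a linear integrating factor — applies; the problem has the shape this method handles.


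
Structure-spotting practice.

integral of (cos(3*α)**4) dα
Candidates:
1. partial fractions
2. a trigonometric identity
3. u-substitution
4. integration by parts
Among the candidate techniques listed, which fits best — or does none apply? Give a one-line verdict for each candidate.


Technique: a trigonometric identity — an even power like cos(3*α)**4 flattens under the half-angle identity into first-degree cosines you can integrate directly.
- partial fractions: there is no rational-function structure to decompose.
- a trigonometric identity: applies; the problem has the shape this method handles.
- u-substitution: no subexpression of the integrand serves as a whole-integral substitution inner — individual terms may offer their own, but none carries its derivative as a factor of the full integrand; a working change of variable would have to be constructed from outside the expression.
- integration by parts — not the fit here: there is no polynomial factor to ladder down — parts can still close the trigonometric product by recursion, though the identity rewrite is the direct route.


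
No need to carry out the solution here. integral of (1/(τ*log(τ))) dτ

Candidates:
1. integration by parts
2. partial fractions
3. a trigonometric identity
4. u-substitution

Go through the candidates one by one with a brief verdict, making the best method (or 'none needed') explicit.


Technique: u-substitution — collected, the integrand has one factor that is, up to a constant, the derivative of an inner expression the rest depends on — substitute for that inner expression.
- integration by parts — there is no nonconstant-polynomial-times-kernel split with an exp, sine, cosine (degree-1 argument), or logarithm partner.
- partial fractions — there is no rational-function structure to decompose.
- a trigonometric identity — there is no trigonometric structure at all — the integrand carries no sine or cosine to rewrite.
- u-substitution: yes — fits the structure here.


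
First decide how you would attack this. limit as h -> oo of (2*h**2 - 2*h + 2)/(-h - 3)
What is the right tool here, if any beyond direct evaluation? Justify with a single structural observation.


Best approach: dominant-term comparison — divide by the highest power of h present: lower-order terms vanish and the dominant ratio remains. Differentiating the expression as a single quotient would eventually settle it as well; matching dominant growth settles it immediately.


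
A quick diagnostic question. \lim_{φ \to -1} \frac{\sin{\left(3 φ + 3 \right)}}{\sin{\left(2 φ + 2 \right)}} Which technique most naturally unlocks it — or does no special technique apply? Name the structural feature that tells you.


Best approach: l'Hôpital's rule (0/0) — plug in -1: top and bottom both hit zero, so differentiate each and retry. One could equally expand both pieces locally and compare leading terms; the rule does that in one stroke.


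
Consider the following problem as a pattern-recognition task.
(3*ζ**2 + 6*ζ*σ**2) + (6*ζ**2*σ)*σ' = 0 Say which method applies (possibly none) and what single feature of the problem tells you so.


Diagnosis: the exact-equation method — checking ∂/∂σ of 3*ζ**2 + 6*ζ*σ**2 against ∂/∂ζ of 6*ζ**2*σ: they match — the equation is exact as it stands.


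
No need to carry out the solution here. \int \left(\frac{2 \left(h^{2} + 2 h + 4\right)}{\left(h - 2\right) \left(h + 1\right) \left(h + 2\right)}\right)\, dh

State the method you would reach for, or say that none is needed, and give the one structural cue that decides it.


Diagnosis: partial fractions — the bottom factors while the top stays lower-degree — split into simple fractions and integrate piece by piece.


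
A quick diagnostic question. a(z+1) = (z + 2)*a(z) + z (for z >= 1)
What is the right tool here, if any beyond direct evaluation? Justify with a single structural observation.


Diagnosis: a summation factor — first-order linear but the coefficient z + 2 moves with the index — divide by the cumulative product and telescope.


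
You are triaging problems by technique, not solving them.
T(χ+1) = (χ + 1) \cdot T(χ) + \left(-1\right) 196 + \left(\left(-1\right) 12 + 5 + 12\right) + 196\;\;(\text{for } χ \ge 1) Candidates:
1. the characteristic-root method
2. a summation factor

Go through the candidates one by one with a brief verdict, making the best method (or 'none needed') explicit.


Technique: a summation factor — with the index-dependent coefficient χ + 1, dividing by the cumulative product turns the left side into a pure difference.
- the characteristic-root method — the coefficients change with the index, which the root method cannot absorb.
- a summation factor — applicable, and directly so.


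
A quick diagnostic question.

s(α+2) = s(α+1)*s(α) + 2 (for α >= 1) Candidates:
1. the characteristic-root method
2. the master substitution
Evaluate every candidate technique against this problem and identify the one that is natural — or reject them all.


Technique: no special technique — this one you iterate or analyze qualitatively: the nonlinearity defeats linear solution methods.
- the characteristic-root method — nonlinearity rules out exponential-mode superposition from the start.
- the master substitution — no fixed divisor shrinks the index between calls.


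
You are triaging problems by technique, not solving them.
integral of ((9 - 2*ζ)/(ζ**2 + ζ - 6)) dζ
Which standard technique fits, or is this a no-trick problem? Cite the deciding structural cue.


Best approach: partial fractions — the denominator ζ**2 + ζ - 6 factors, so the quotient decomposes into elementary partial fractions term by term.


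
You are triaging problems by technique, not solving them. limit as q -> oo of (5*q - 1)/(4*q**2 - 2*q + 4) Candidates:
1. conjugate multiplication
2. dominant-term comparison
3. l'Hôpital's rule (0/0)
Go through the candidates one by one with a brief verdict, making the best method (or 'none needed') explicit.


Method: dominant-term comparison — divide through by the highest power of q; every lower-order term dies and the dominant terms decide the limit.
- conjugate multiplication: the conjugate move applies to radical differences, which this is not.
- dominant-term comparison: applicable, and directly so.
- l'Hôpital's rule (0/0) — viewed as a single quotient this runs to ∞/∞, not the 0/0 clash this candidate addresses; an at-infinity variant of the rule would resolve it, but comparing leading growth reads the answer without differentiating.


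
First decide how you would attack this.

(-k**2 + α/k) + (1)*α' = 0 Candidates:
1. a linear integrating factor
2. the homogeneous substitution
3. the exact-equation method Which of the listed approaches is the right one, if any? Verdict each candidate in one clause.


Diagnosis: a linear integrating factor — linear in the unknown with genuine forcing: multiply through by the exponential of the integrated coefficient and the left side closes into one derivative.
- a linear integrating factor: yes — fits the structure here.
- the homogeneous substitution — the slope is not a function of the ratio of the variables alone.
- the exact-equation method: no potential function has this form as its differential, as written.


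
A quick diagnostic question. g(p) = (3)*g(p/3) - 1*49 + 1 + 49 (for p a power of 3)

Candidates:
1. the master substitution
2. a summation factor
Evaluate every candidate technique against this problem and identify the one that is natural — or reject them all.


Best approach: the master substitution — recursion at p/3 is multiplicative in the index; logarithmic reindexing via p = 3^m linearizes it.
- the master substitution: yes, a natural case for it.
- a summation factor — a divided-index call is outside the fixed-shift first-order family a summation factor normalizes.


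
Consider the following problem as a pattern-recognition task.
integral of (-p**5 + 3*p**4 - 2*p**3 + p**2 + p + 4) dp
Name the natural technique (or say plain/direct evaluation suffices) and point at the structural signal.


Verdict: no special technique — the integrand is a sum of constant multiples of powers of p — integrate term by term.


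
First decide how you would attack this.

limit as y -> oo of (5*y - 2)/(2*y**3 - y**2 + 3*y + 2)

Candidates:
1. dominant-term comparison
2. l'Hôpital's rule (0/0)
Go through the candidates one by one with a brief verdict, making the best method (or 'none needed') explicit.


Verdict: dominant-term comparison — divide through by the highest power of y; every lower-order term dies and the dominant terms decide the limit.
- dominant-term comparison — yes — fits the structure here.
- l'Hôpital's rule (0/0): no 0/0 form appears: written as one quotient, top and bottom both grow without bound, and the ratio is decided by their leading terms.


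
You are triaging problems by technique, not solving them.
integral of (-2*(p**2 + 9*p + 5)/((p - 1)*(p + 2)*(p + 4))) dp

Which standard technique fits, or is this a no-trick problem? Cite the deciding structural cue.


Method: partial fractions — the bottom factors while the top stays lower-degree — split into simple fractions and integrate piece by piece.


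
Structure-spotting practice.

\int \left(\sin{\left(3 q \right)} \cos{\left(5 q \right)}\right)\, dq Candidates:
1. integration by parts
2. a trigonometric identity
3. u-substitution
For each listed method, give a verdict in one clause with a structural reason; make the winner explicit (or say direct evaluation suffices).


Diagnosis: a trigonometric identity — the product \sin{\left(3 q \right)} \cos{\left(5 q \right)} converts to a sum of single-frequency sinusoids via the product-to-sum identity.
- integration by parts — not the fit here: there is no polynomial factor to ladder down — parts can still close the trigonometric product by recursion, though the identity rewrite is the direct route.
- a trigonometric identity — applies; the problem has the shape this method handles.
- u-substitution: no subexpression of the integrand pairs with its own derivative as a factor — individual terms may offer their own substitutions, but any change of variable covering the whole integral would have to be constructed from outside the expression.


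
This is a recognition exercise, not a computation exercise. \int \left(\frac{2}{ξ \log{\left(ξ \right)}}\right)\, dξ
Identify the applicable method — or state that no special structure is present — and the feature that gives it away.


Verdict: u-substitution — collected, the integrand has one factor that is, up to a constant, the derivative of an inner expression the rest depends on — substitute for that inner expression.


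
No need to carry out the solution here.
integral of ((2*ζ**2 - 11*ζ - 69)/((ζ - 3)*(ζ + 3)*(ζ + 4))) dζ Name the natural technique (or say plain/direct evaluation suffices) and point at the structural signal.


Method: partial fractions — the bottom factors while the top stays lower-degree — split into simple fractions and integrate piece by piece.


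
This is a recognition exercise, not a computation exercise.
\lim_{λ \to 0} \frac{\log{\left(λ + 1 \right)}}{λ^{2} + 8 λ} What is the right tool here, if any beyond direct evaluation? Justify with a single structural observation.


Technique: l'Hôpital's rule (0/0) — plug in 0: top and bottom both hit zero, so differentiate each and retry. A first-order expansion at the point is an equally standard path; the rule packages it.


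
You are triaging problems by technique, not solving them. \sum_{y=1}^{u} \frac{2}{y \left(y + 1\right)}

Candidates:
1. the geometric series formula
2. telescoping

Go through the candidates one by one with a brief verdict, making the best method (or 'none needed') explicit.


Verdict: telescoping — \frac{2}{y \left(y + 1\right)} is a collapsed telescope: expand it into simple fractions to see the cancellation.
- the geometric series formula: there is no constant term-to-term ratio.
- telescoping: applies; the problem has the shape this method handles.


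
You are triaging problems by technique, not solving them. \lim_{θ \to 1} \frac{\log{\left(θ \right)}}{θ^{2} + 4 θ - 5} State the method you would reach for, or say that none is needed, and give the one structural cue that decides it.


Technique: l'Hôpital's rule (0/0) — numerator and denominator both vanish at 1 — a genuine 0/0 form, which is exactly when l'Hôpital applies. A first-order expansion at the point is an equally standard path; the rule packages it.


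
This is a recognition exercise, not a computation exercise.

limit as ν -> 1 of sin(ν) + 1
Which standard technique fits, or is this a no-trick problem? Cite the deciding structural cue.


Technique: no special technique — the expression is continuous at 1 — substitute and evaluate; no indeterminate form appears.


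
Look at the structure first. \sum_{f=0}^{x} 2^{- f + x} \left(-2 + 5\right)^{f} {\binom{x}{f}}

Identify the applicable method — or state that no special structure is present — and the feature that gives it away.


Method: the binomial theorem — terms weighting {\binom{x}{f}} against matched powers of (-2 + 5) and 2 reassemble into ((-2 + 5) + 2)^x by the binomial theorem.


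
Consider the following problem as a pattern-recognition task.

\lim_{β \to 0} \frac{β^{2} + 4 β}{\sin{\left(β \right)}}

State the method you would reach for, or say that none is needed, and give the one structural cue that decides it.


Method: l'Hôpital's rule (0/0) — numerator and denominator both vanish at 0 — a genuine 0/0 form, which is exactly when l'Hôpital applies. Known elementary limits would finish this too — the rule just bypasses the case analysis.


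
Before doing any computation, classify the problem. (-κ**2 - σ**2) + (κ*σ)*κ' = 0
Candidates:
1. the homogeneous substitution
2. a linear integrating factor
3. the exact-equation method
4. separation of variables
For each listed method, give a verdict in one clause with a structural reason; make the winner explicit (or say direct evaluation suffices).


Method: the homogeneous substitution — solved for the derivative, the right side is unchanged under scaling σ and κ together — it depends only on the ratio κ/σ, so substitute a single ratio variable. This doubles as a Bernoulli equation in the unknown as written; the homogeneous route needs no setup at all.
- the homogeneous substitution — a fit — the right tool for this form.
- a linear integrating factor — a nonlinear term in the unknown puts this outside the integrating-factor template.
- the exact-equation method: exactness fails on the nose — the mixed partials do not match.
- separation of variables — the two dependences are entangled, not a clean product of one-variable pieces.


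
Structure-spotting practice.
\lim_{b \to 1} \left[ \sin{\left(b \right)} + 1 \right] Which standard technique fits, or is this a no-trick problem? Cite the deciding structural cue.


Best approach: no special technique — nothing blocks direct substitution at 1: plug in and finish.


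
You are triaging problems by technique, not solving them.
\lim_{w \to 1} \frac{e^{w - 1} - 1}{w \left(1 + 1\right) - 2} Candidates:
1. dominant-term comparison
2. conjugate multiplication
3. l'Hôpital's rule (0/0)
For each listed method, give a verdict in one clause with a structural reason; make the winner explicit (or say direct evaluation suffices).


Method: l'Hôpital's rule (0/0) — substituting 1 gives 0 over 0; differentiate top and bottom once and re-evaluate. Known elementary limits would finish this too — the rule just bypasses the case analysis.
- dominant-term comparison — leading-power comparison does not apply to this form.
- conjugate multiplication — multiplying by a conjugate would not remove any indeterminacy here.
- l'Hôpital's rule (0/0) — yes — fits the structure here.


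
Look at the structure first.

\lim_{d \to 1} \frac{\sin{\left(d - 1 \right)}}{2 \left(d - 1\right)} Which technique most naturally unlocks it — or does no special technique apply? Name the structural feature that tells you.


Method: l'Hôpital's rule (0/0) — substituting 1 gives 0 over 0; differentiate top and bottom once and re-evaluate. Known elementary limits would finish this too — the rule just bypasses the case analysis.


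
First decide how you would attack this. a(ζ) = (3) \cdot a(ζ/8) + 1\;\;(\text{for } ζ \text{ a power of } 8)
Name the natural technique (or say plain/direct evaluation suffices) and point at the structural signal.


Best approach: the master substitution — the argument contracts 8-fold per step: reindex ζ exponentially and solve the linear recurrence in the new index.


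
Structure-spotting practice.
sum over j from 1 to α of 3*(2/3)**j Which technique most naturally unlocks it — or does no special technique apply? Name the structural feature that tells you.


Verdict: the geometric series formula — consecutive terms stand in a fixed index-free ratio — the geometric sum formula closes it.


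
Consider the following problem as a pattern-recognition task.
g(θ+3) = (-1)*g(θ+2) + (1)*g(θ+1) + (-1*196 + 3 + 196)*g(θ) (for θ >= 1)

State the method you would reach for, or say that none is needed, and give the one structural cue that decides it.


Verdict: the characteristic-root method — every coefficient is a fixed number and the forcing is zero — substitute r^θ and read off the root equation.


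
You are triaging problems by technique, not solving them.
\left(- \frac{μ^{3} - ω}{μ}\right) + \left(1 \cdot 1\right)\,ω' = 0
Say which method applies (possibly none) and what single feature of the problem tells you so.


Verdict: a linear integrating factor — linear in the unknown with genuine forcing: multiply through by the exponential of the integrated coefficient and the left side closes into one derivative.


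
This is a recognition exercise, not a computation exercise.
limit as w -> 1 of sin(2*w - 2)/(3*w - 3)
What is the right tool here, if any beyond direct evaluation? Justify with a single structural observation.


Verdict: l'Hôpital's rule (0/0) — substituting 1 gives 0 over 0; differentiate top and bottom once and re-evaluate. One could equally expand both pieces locally and compare leading terms; the rule does that in one stroke.


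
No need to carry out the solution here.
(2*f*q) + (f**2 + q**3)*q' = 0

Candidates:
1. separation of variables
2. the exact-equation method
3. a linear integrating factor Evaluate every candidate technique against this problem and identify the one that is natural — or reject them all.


Technique: the exact-equation method — the cross partial derivatives of 2*f*q and f**2 + q**3 agree, so the left side is the total differential of one potential in f and q.
- separation of variables: the two dependences are entangled, not a clean product of one-variable pieces.
- the exact-equation method: applicable, and directly so.
- a linear integrating factor: the unknown enters nonlinearly (through a power, a denominator, or a transcendental function), which the linear integrating-factor recipe cannot absorb as-is — any repair would come from a preliminary substitution, not the factor.


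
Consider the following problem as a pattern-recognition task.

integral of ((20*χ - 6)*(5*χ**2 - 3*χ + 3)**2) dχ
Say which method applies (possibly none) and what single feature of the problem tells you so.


Technique: u-substitution — a chain-rule shadow: 20*χ - 6 alongside a function of 5*χ**2 - 3*χ + 3 means u = 5*χ**2 - 3*χ + 3 unwinds the composition in one step. Expanding everything out would also get there; the substitution is the systematic route.


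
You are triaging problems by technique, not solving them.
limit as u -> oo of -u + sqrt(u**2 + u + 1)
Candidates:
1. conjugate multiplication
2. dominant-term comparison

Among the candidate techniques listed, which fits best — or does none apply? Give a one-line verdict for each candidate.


Diagnosis: conjugate multiplication — neither sqrt(u**2 + u + 1) nor u converges alone, so rewrite their difference as a conjugate-rationalized quotient first.
- conjugate multiplication — yes — fits the structure here.
- dominant-term comparison: this limit is not decided by comparing leading-term growth at infinity.


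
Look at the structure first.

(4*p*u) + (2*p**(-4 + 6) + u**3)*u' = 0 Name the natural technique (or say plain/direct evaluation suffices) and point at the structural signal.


Method: the exact-equation method — because the two cross partials coincide, the form is conservative as written — recover its potential in (p, u).


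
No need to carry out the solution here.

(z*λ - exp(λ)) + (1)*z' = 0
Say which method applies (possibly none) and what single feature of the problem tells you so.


Best approach: a linear integrating factor — first power of z, nonzero forcing: the integrating-factor recipe applies verbatim with p = λ.


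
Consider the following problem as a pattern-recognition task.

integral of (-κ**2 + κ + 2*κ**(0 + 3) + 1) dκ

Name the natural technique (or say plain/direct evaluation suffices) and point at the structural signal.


Verdict: no special technique — nothing composite, nothing rational, nothing trigonometric — each constant-multiple power of κ integrates by the power rule alone.


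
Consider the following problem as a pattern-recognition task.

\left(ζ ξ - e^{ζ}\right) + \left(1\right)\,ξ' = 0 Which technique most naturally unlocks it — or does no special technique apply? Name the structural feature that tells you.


Best approach: a linear integrating factor — the unknown enters only to the first power against a nonzero forcing term — the integrating-factor template applies directly.


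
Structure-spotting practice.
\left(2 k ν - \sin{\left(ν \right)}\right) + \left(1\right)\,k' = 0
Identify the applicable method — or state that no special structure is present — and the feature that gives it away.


Verdict: a linear integrating factor — the unknown enters only to the first power against a nonzero forcing term — the integrating-factor template applies directly.


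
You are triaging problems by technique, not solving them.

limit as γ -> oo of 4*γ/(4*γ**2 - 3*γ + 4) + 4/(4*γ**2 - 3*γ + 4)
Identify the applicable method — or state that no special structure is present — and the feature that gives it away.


Diagnosis: dominant-term comparison — growth-rate triage: the leading powers of γ decide the limit, everything else is noise. l'Hôpital's at-infinity variant applies to the expression viewed as a single quotient; the leading-term comparison is the direct route.


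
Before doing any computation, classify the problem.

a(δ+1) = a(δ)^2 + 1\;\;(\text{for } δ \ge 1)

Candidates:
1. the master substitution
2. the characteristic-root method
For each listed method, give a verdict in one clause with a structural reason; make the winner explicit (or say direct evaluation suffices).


Method: no special technique — the unknown enters the rule nonlinearly, not as a weighted sum — no linear method is even well-posed.
- the master substitution: the recursive argument is a shift of the index, not a fixed fraction of it.
- the characteristic-root method: nonlinearity rules out exponential-mode superposition from the start.


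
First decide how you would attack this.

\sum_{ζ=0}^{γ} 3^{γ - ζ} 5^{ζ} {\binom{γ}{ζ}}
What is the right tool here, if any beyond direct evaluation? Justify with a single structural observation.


Diagnosis: the binomial theorem — the summand is term ζ of a binomial expansion in 5 and 3; the whole sum is a single power.


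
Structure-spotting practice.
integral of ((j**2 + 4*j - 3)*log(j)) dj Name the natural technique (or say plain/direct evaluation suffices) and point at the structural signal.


Verdict: integration by parts — one parts step with u = log(j) trades the logarithm for an algebraic integrand.


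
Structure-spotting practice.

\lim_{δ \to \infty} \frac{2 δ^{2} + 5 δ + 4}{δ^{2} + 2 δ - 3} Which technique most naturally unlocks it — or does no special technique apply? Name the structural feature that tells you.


Technique: dominant-term comparison — growth-rate triage: the leading powers of δ decide the limit, everything else is noise. l'Hôpital's at-infinity variant applies to the expression viewed as a single quotient; the leading-term comparison is the direct route.


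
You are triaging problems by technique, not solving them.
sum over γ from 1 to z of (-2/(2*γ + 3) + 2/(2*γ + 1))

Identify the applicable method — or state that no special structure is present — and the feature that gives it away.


Best approach: telescoping — each term adds 2/(2*γ + 1) and subtracts the same expression advanced one index; that subtracted piece cancels against the next term's added copy — only the boundary terms survive.


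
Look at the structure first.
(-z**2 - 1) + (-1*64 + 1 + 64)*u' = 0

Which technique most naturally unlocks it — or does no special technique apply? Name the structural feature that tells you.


Technique: no special technique — with u absent the equation is not coupled at all: direct integration in z.


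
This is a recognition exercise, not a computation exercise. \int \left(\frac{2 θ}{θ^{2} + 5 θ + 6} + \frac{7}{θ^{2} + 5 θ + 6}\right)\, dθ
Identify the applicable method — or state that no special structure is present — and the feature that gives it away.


Verdict: partial fractions — the factorization of θ^{2} + 5 θ + 6 is the whole battle; after it, each term is a table integral.


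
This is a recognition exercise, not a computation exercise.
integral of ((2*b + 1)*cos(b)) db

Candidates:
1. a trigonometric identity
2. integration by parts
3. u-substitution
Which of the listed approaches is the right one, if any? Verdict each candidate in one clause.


Verdict: integration by parts — a polynomial factor 2*b + 1 multiplies cos(b); differentiating 2*b + 1 lowers its degree while cos(b) integrates cleanly, so parts wins.
- a trigonometric identity: no even trigonometric power and no product of distinct frequencies to rewrite.
- integration by parts — yes — fits the structure here.
- u-substitution: no subexpression of the integrand serves as a whole-integral substitution inner — individual terms may offer their own, but none carries its derivative as a factor of the full integrand; a working change of variable would have to be constructed from outside the expression.


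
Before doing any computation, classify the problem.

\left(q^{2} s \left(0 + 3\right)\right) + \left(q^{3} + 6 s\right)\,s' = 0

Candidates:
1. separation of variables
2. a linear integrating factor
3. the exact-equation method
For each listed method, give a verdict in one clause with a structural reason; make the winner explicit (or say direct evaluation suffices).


Verdict: the exact-equation method — because the two cross partials coincide, the form is conservative as written — recover its potential in (q, s).
- separation of variables — the two dependences do not factor apart.
- a linear integrating factor: a nonlinear term in the unknown puts this outside the integrating-factor template.
- the exact-equation method: yes, a natural case for it.


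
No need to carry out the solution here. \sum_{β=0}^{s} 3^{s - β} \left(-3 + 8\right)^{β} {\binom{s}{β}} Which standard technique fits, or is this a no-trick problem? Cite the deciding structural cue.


Diagnosis: the binomial theorem — terms weighting {\binom{s}{β}} against matched powers of (-3 + 8) and 3 reassemble into ((-3 + 8) + 3)^s by the binomial theorem.


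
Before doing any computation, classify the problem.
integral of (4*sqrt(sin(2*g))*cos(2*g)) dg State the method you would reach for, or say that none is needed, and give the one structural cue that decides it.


Verdict: u-substitution — collected, the integrand has one factor that is, up to a constant, the derivative of an inner expression the rest depends on — substitute for that inner expression.


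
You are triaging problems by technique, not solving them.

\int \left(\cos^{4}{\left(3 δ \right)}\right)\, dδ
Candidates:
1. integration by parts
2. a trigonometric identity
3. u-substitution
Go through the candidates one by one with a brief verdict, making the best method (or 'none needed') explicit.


Technique: a trigonometric identity — the even trigonometric power \cos^{4}{\left(3 δ \right)} reduces by a double-angle identity before any integration is attempted.
- integration by parts: not the fit here: there is no polynomial factor to ladder down — parts can still close the trigonometric product by recursion, though the identity rewrite is the direct route.
- a trigonometric identity — applicable, and directly so.
- u-substitution: no subexpression of the integrand pairs with its own derivative as a factor — individual terms may offer their own substitutions, but any change of variable covering the whole integral would have to be constructed from outside the expression.
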